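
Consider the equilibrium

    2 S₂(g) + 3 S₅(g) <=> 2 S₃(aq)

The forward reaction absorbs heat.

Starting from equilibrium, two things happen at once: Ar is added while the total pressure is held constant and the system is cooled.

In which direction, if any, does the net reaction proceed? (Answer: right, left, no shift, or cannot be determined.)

Adding inert gas at constant total pressure expands the volume and lowers every reacting partial pressure. With Δn_gas = 0 − 5 = -5, Q moves away from K toward the side with fewer gas moles, so the system shifts toward the side with more gas moles — to the left.
The forward reaction is endothermic. Lowering T favours the exothermic direction — shift to the left.
All effects act in the same direction — net shift to the left.

left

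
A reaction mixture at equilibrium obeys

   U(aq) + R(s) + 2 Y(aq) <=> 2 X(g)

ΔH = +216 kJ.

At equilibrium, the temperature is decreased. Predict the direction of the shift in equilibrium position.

left

The forward reaction is endothermic. Lowering T favours the exothermic direction — shift to the left.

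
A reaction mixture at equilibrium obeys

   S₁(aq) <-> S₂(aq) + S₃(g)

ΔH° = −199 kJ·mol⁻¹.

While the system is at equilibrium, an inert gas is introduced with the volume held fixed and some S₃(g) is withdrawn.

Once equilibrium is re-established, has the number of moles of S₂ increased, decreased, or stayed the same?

At constant volume, adding an inert gas leaves every reacting species' partial pressure unchanged, so Q is unchanged — no shift from this change.
Removing S₃ (g), a product, drives the reaction to the right.
The net shift is to the right. S₂ is a product, so its amount increases.

increases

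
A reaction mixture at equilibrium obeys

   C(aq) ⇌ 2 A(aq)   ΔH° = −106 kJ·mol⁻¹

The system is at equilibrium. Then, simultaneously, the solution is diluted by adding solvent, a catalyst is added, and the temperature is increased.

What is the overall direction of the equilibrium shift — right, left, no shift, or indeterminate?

cannot be determined

Dilution lowers every aqueous concentration by the same factor. Δn_aq = 2 − 1 = +1, so the system shifts toward the side with more dissolved moles — to the right.
A catalyst speeds both forward and reverse rates equally; it changes neither Q nor K — no shift from this change.
The forward reaction is exothermic. Raising T favours the endothermic direction — shift to the left.
The individual effects push in opposite directions; without quantitative information the net direction cannot be determined.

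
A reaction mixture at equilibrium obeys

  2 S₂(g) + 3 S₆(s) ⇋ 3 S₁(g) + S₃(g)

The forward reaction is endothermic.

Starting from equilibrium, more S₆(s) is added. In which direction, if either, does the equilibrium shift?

S₆ is a pure solid; its activity is 1 regardless of amount, so Q is unaffected — no shift from this change.

no shift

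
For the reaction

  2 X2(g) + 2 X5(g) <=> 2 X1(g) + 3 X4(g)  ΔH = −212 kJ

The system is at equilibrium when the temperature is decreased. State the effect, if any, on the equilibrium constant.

increases

K depends on temperature via the van 't Hoff relation. The forward reaction is exothermic, so lowering T increases K.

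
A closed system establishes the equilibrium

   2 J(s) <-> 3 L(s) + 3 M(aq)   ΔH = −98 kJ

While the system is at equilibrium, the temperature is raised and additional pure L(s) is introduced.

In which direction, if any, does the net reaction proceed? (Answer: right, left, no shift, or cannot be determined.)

left

The forward reaction is exothermic. Raising T favours the endothermic direction — shift to the left.
L is a pure solid; its activity is 1 regardless of amount, so Q is unaffected — no shift from this change.
Only the nonzero effect(s) matter; the net shift is to the left.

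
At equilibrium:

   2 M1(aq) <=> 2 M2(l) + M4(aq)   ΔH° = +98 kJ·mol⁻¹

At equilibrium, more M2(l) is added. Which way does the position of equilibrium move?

no shift

M2 is a pure liquid; its activity is 1 regardless of amount, so Q is unaffected — no shift from this change.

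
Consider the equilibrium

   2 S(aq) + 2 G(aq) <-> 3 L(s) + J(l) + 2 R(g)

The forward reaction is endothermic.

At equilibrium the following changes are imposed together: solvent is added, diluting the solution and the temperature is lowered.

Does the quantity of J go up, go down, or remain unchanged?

Dilution lowers every aqueous concentration by the same factor. Δn_aq = 0 − 4 = -4, so the system shifts toward the side with more dissolved moles — to the left.
The forward reaction is endothermic. Lowering T favours the exothermic direction — shift to the left.
The net shift is to the left. J is a product, so its amount decreases.

decreases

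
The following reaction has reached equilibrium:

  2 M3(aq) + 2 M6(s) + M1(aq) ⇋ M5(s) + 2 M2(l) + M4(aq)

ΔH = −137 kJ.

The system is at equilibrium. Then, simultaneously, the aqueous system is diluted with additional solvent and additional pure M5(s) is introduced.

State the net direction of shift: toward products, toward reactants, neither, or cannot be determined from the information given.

left

Dilution lowers every aqueous concentration by the same factor. Δn_aq = 1 − 3 = -2, so the system shifts toward the side with more dissolved moles — to the left.
M5 is a pure solid; its activity is 1 regardless of amount, so Q is unaffected — no shift from this change.
Only the nonzero effect(s) matter; the net shift is to the left.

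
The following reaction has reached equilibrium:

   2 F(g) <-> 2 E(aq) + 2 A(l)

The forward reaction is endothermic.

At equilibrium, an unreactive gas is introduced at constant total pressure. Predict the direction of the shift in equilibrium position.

left

Adding inert gas at constant total pressure expands the volume and lowers every reacting partial pressure. With Δn_gas = 0 − 2 = -2, Q moves away from K toward the side with fewer gas moles, so the system shifts toward the side with more gas moles — to the left.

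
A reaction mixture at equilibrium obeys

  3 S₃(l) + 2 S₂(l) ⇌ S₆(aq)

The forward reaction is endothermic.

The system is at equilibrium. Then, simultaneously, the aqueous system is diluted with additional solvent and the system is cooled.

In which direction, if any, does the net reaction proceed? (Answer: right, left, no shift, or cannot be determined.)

cannot be determined

Dilution lowers every aqueous concentration by the same factor. Δn_aq = 1 − 0 = +1, so the system shifts toward the side with more dissolved moles — to the right.
The forward reaction is endothermic. Lowering T favours the exothermic direction — shift to the left.
The individual effects push in opposite directions; without quantitative information the net direction cannot be determined.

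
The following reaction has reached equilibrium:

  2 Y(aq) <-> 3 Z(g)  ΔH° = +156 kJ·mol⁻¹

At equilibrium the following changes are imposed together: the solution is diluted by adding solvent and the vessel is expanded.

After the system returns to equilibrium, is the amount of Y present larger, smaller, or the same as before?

cannot be determined

Dilution lowers every aqueous concentration by the same factor. Δn_aq = 0 − 2 = -2, so the system shifts toward the side with more dissolved moles — to the left.
Gas moles: reactants 0, products 3 (Δn_gas = +3). Expansion shifts the system toward the side with more moles of gas — to the right.
The two effects oppose each other, so the net shift — and hence the change in Y — cannot be determined from the given information.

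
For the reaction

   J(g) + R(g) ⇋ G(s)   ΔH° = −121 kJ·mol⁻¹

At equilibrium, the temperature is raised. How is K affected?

decreases

K depends on temperature via the van 't Hoff relation. The forward reaction is exothermic, so raising T decreases K.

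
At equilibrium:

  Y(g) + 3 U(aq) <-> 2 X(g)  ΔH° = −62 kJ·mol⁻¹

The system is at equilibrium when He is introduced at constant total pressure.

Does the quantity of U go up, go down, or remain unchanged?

Adding inert gas at constant total pressure expands the volume and lowers every reacting partial pressure. With Δn_gas = 2 − 1 = +1, Q moves away from K toward the side with fewer gas moles, so the system shifts toward the side with more gas moles — to the right.
The net shift is to the right. U is a reactant, so its amount decreases.

decreases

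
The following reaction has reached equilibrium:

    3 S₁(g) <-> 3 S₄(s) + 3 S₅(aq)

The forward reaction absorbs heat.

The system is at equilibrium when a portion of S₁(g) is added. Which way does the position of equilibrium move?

right

Adding S₁ (g), a reactant, drives the reaction to the right.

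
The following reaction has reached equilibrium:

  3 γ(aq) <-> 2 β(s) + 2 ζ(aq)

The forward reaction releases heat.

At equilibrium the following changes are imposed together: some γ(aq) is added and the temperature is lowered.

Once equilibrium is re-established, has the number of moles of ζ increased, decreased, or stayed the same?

Adding γ (aq), a reactant, drives the reaction to the right.
The forward reaction is exothermic. Lowering T favours the exothermic direction — shift to the right.
The net shift is to the right. ζ is a product, so its amount increases.

increases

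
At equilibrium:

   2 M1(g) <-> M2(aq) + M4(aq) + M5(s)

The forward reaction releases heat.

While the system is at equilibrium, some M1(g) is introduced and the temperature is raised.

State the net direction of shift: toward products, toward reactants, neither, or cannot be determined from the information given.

Adding M1 (g), a reactant, drives the reaction to the right.
The forward reaction is exothermic. Raising T favours the endothermic direction — shift to the left.
The individual effects push in opposite directions; without quantitative information the net direction cannot be determined.

cannot be determined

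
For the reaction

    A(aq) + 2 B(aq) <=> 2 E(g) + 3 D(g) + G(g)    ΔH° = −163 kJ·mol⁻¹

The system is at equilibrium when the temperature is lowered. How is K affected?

increases

K depends on temperature via the van 't Hoff relation. The forward reaction is exothermic, so lowering T increases K.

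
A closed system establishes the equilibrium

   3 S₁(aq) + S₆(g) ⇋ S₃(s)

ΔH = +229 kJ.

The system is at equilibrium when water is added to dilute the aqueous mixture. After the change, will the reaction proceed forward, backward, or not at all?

Dilution lowers every aqueous concentration by the same factor. Δn_aq = 0 − 3 = -3, so the system shifts toward the side with more dissolved moles — to the left.

left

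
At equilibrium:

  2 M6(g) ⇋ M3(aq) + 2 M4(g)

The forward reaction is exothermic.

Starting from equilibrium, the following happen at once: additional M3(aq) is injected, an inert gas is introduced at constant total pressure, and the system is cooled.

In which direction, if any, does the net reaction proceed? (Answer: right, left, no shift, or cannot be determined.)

cannot be determined

Adding M3 (aq), a product, drives the reaction to the left.
Adding inert gas at constant total pressure expands the volume, scaling every reacting partial pressure by the same factor. Δn_gas = 2 − 2 = 0, so Q is unchanged — no shift.
The forward reaction is exothermic. Lowering T favours the exothermic direction — shift to the right.
The individual effects push in opposite directions; without quantitative information the net direction cannot be determined.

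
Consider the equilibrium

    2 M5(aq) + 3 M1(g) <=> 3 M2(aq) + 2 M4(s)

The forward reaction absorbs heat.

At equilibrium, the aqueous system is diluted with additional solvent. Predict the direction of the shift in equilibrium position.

right

Dilution lowers every aqueous concentration by the same factor. Δn_aq = 3 − 2 = +1, so the system shifts toward the side with more dissolved moles — to the right.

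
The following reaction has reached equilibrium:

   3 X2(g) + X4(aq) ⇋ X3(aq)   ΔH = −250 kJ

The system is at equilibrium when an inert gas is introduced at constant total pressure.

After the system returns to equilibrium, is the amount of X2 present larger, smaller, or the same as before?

Adding inert gas at constant total pressure expands the volume and lowers every reacting partial pressure. With Δn_gas = 0 − 3 = -3, Q moves away from K toward the side with fewer gas moles, so the system shifts toward the side with more gas moles — to the left.
The net shift is to the left. X2 is a reactant, so its amount increases.

increases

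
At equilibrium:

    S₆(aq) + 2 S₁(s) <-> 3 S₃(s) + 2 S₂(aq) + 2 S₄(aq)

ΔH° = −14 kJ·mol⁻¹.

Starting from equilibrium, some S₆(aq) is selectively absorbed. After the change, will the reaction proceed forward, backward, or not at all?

left

Removing S₆ (aq), a reactant, drives the reaction to the left.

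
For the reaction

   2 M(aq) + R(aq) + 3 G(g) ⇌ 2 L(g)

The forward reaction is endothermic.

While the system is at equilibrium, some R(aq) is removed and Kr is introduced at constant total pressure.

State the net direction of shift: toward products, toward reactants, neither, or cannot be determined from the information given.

Removing R (aq), a reactant, drives the reaction to the left.
Adding inert gas at constant total pressure expands the volume and lowers every reacting partial pressure. With Δn_gas = 2 − 3 = -1, Q moves away from K toward the side with fewer gas moles, so the system shifts toward the side with more gas moles — to the left.
All effects act in the same direction — net shift to the left.

left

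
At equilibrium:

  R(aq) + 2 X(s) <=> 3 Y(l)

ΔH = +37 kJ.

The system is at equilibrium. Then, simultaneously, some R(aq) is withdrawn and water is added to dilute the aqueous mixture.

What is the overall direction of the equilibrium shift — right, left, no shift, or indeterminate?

left

Removing R (aq), a reactant, drives the reaction to the left.
Dilution lowers every aqueous concentration by the same factor. Δn_aq = 0 − 1 = -1, so the system shifts toward the side with more dissolved moles — to the left.
All effects act in the same direction — net shift to the left.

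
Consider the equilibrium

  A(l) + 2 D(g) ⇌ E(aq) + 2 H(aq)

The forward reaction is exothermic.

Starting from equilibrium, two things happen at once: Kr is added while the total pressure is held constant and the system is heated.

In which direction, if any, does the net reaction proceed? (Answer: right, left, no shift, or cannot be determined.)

left

Adding inert gas at constant total pressure expands the volume and lowers every reacting partial pressure. With Δn_gas = 0 − 2 = -2, Q moves away from K toward the side with fewer gas moles, so the system shifts toward the side with more gas moles — to the left.
The forward reaction is exothermic. Raising T favours the endothermic direction — shift to the left.
All effects act in the same direction — net shift to the left.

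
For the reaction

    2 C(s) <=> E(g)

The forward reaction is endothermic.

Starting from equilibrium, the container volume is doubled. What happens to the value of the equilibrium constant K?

unchanged

The equilibrium constant depends only on temperature. This perturbation may move the position of equilibrium, but since T is unchanged, K itself is unchanged.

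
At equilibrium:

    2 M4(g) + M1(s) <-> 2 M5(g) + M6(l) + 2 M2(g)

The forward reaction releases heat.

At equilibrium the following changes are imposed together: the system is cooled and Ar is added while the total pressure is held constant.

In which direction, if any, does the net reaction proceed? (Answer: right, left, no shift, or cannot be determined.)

right

The forward reaction is exothermic. Lowering T favours the exothermic direction — shift to the right.
Adding inert gas at constant total pressure expands the volume and lowers every reacting partial pressure. With Δn_gas = 4 − 2 = +2, Q moves away from K toward the side with fewer gas moles, so the system shifts toward the side with more gas moles — to the right.
All effects act in the same direction — net shift to the right.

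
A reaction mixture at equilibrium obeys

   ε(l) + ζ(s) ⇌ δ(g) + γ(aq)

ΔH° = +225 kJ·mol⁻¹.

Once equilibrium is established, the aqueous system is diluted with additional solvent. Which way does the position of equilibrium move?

right

Dilution lowers every aqueous concentration by the same factor. Δn_aq = 1 − 0 = +1, so the system shifts toward the side with more dissolved moles — to the right.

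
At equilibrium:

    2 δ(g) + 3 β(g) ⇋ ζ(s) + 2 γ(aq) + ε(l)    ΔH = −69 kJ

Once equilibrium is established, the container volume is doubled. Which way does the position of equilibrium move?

Gas moles: reactants 5, products 0 (Δn_gas = -5). Expansion shifts the system toward the side with more moles of gas — to the left.

left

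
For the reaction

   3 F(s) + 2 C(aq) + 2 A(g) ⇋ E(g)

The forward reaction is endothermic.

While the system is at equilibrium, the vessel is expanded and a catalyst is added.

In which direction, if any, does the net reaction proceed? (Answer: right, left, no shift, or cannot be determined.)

Gas moles: reactants 2, products 1 (Δn_gas = -1). Expansion shifts the system toward the side with more moles of gas — to the left.
A catalyst speeds both forward and reverse rates equally; it changes neither Q nor K — no shift from this change.
Only the nonzero effect(s) matter; the net shift is to the left.

left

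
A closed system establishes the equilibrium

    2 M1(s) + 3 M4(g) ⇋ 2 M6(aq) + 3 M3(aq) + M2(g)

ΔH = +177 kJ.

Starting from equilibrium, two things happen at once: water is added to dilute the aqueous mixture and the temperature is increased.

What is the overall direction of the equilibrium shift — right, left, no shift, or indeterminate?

Dilution lowers every aqueous concentration by the same factor. Δn_aq = 5 − 0 = +5, so the system shifts toward the side with more dissolved moles — to the right.
The forward reaction is endothermic. Raising T favours the endothermic direction — shift to the right.
All effects act in the same direction — net shift to the right.

right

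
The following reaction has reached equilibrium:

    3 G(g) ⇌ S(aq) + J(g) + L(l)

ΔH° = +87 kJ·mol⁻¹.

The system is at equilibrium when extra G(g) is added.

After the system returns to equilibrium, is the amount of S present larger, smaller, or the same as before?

Adding G (g), a reactant, drives the reaction to the right.
The net shift is to the right. S is a product, so its amount increases.

increases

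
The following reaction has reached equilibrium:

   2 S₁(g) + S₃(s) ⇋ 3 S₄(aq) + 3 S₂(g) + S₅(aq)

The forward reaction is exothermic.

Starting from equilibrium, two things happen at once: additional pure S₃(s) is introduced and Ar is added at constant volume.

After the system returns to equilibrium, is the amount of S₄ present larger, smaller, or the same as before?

S₃ is a pure solid; its activity is 1 regardless of amount, so Q is unaffected — no shift from this change.
At constant volume, adding an inert gas leaves every reacting species' partial pressure unchanged, so Q is unchanged — no shift from this change.
No net shift occurs, so the amount of S₄ is unchanged.

unchanged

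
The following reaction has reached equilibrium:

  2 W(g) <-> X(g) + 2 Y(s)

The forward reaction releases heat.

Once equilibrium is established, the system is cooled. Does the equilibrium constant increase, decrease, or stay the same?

K depends on temperature via the van 't Hoff relation. The forward reaction is exothermic, so lowering T increases K.

increases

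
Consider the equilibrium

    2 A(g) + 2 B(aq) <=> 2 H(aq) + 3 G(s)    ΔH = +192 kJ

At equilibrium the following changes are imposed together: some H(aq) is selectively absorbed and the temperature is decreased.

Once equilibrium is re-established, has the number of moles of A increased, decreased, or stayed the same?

cannot be determined

Removing H (aq), a product, drives the reaction to the right.
The forward reaction is endothermic. Lowering T favours the exothermic direction — shift to the left.
The two effects oppose each other, so the net shift — and hence the change in A — cannot be determined from the given information.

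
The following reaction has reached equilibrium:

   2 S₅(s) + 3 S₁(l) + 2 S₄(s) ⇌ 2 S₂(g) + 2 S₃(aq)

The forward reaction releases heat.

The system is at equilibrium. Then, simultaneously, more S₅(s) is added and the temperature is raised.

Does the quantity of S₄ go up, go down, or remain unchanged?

increases

S₅ is a pure solid; its activity is 1 regardless of amount, so Q is unaffected — no shift from this change.
The forward reaction is exothermic. Raising T favours the endothermic direction — shift to the left.
The net shift is to the left. S₄ is a reactant, so its amount increases.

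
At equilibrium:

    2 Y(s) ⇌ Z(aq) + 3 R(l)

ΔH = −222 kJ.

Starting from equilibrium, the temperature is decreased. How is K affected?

increases

K depends on temperature via the van 't Hoff relation. The forward reaction is exothermic, so lowering T increases K.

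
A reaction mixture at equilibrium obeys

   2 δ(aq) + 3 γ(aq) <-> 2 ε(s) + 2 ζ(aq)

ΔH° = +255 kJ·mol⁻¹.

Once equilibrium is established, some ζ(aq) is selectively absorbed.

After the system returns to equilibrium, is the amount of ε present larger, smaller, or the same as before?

Removing ζ (aq), a product, drives the reaction to the right.
The net shift is to the right. ε is a product, so its amount increases.

increases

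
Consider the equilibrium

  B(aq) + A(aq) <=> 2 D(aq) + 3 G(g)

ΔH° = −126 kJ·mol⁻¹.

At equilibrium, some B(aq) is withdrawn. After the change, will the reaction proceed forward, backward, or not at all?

left

Removing B (aq), a reactant, drives the reaction to the left.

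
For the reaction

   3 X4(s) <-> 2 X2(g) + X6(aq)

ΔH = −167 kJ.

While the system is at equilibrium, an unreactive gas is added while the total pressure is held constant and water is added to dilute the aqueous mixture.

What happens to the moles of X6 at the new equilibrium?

Adding inert gas at constant total pressure expands the volume and lowers every reacting partial pressure. With Δn_gas = 2 − 0 = +2, Q moves away from K toward the side with fewer gas moles, so the system shifts toward the side with more gas moles — to the right.
Dilution lowers every aqueous concentration by the same factor. Δn_aq = 1 − 0 = +1, so the system shifts toward the side with more dissolved moles — to the right.
The net shift is to the right. X6 is a product, so its amount increases.

increases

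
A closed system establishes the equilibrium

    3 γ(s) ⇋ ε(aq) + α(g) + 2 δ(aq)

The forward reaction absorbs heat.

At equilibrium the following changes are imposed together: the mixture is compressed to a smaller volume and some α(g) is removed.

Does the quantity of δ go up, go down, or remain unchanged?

Gas moles: reactants 0, products 1 (Δn_gas = +1). Compression shifts the system toward the side with fewer moles of gas — to the left.
Removing α (g), a product, drives the reaction to the right.
The two effects oppose each other, so the net shift — and hence the change in δ — cannot be determined from the given information.

cannot be determined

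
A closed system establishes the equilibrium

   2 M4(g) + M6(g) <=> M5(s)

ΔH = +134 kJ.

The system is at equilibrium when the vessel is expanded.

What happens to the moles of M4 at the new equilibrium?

increases

Gas moles: reactants 3, products 0 (Δn_gas = -3). Expansion shifts the system toward the side with more moles of gas — to the left.
The net shift is to the left. M4 is a reactant, so its amount increases.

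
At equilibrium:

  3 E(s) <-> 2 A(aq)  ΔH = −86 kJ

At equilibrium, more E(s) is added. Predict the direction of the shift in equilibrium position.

no shift

E is a pure solid; its activity is 1 regardless of amount, so Q is unaffected — no shift from this change.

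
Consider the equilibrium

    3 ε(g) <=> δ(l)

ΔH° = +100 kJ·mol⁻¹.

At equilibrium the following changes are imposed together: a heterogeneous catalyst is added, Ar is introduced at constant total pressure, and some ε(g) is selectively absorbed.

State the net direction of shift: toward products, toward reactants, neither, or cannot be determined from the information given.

A catalyst speeds both forward and reverse rates equally; it changes neither Q nor K — no shift from this change.
Adding inert gas at constant total pressure expands the volume and lowers every reacting partial pressure. With Δn_gas = 0 − 3 = -3, Q moves away from K toward the side with fewer gas moles, so the system shifts toward the side with more gas moles — to the left.
Removing ε (g), a reactant, drives the reaction to the left.
Only the nonzero effect(s) matter; the net shift is to the left.

left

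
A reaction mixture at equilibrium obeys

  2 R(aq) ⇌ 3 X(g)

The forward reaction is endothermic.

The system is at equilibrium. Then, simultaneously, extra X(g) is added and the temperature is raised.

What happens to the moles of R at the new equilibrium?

cannot be determined

Adding X (g), a product, drives the reaction to the left.
The forward reaction is endothermic. Raising T favours the endothermic direction — shift to the right.
The two effects oppose each other, so the net shift — and hence the change in R — cannot be determined from the given information.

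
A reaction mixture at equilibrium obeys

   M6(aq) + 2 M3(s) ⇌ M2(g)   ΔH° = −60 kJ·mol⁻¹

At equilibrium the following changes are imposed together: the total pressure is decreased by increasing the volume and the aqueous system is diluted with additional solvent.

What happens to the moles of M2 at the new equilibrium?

cannot be determined

Gas moles: reactants 0, products 1 (Δn_gas = +1). Expansion shifts the system toward the side with more moles of gas — to the right.
Dilution lowers every aqueous concentration by the same factor. Δn_aq = 0 − 1 = -1, so the system shifts toward the side with more dissolved moles — to the left.
The two effects oppose each other, so the net shift — and hence the change in M2 — cannot be determined from the given information.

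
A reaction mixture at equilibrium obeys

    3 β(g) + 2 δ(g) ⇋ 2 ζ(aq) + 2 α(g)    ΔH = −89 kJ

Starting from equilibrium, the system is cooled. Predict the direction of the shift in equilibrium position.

right

The forward reaction is exothermic. Lowering T favours the exothermic direction — shift to the right.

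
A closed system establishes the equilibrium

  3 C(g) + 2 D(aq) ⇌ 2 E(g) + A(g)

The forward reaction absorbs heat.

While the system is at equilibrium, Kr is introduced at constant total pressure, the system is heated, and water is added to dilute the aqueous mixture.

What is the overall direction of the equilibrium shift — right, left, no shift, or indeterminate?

cannot be determined

Adding inert gas at constant total pressure expands the volume, scaling every reacting partial pressure by the same factor. Δn_gas = 3 − 3 = 0, so Q is unchanged — no shift.
The forward reaction is endothermic. Raising T favours the endothermic direction — shift to the right.
Dilution lowers every aqueous concentration by the same factor. Δn_aq = 0 − 2 = -2, so the system shifts toward the side with more dissolved moles — to the left.
The individual effects push in opposite directions; without quantitative information the net direction cannot be determined.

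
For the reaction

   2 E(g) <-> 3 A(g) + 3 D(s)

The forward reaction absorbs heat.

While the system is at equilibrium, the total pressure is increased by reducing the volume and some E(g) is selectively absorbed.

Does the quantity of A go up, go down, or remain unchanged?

Gas moles: reactants 2, products 3 (Δn_gas = +1). Compression shifts the system toward the side with fewer moles of gas — to the left.
Removing E (g), a reactant, drives the reaction to the left.
The net shift is to the left. A is a product, so its amount decreases.

decreases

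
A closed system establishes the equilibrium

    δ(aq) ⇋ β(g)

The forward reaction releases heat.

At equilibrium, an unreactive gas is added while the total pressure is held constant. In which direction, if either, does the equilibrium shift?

right

Adding inert gas at constant total pressure expands the volume and lowers every reacting partial pressure. With Δn_gas = 1 − 0 = +1, Q moves away from K toward the side with fewer gas moles, so the system shifts toward the side with more gas moles — to the right.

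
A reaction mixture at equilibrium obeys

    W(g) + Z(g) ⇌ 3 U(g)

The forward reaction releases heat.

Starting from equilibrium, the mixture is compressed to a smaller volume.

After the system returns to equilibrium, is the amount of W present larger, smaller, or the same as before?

increases

Gas moles: reactants 2, products 3 (Δn_gas = +1). Compression shifts the system toward the side with fewer moles of gas — to the left.
The net shift is to the left. W is a reactant, so its amount increases.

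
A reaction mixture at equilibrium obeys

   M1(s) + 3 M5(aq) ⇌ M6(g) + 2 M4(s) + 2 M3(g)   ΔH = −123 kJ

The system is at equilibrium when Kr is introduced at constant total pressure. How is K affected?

The equilibrium constant depends only on temperature. This perturbation may move the position of equilibrium, but since T is unchanged, K itself is unchanged.

unchanged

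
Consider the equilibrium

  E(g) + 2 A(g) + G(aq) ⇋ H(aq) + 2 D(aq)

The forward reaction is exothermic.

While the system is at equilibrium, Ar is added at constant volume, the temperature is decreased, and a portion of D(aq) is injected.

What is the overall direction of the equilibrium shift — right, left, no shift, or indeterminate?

At constant volume, adding an inert gas leaves every reacting species' partial pressure unchanged, so Q is unchanged — no shift from this change.
The forward reaction is exothermic. Lowering T favours the exothermic direction — shift to the right.
Adding D (aq), a product, drives the reaction to the left.
The individual effects push in opposite directions; without quantitative information the net direction cannot be determined.

cannot be determined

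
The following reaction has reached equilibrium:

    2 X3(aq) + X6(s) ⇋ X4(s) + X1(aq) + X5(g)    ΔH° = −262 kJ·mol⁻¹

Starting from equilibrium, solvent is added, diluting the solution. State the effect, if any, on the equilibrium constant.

The equilibrium constant depends only on temperature. This perturbation may move the position of equilibrium, but since T is unchanged, K itself is unchanged.

unchanged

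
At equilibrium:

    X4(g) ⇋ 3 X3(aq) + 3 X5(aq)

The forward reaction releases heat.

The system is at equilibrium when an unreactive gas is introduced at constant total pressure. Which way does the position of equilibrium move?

Adding inert gas at constant total pressure expands the volume and lowers every reacting partial pressure. With Δn_gas = 0 − 1 = -1, Q moves away from K toward the side with fewer gas moles, so the system shifts toward the side with more gas moles — to the left.

left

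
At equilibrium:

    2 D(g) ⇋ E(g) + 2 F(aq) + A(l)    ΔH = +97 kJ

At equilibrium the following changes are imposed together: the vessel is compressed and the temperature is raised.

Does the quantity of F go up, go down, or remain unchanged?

increases

Gas moles: reactants 2, products 1 (Δn_gas = -1). Compression shifts the system toward the side with fewer moles of gas — to the right.
The forward reaction is endothermic. Raising T favours the endothermic direction — shift to the right.
The net shift is to the right. F is a product, so its amount increases.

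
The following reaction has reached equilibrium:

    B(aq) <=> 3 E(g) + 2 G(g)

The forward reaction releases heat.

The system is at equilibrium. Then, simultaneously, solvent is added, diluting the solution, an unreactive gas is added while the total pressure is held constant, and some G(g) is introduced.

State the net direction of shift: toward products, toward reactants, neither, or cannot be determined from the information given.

cannot be determined

Dilution lowers every aqueous concentration by the same factor. Δn_aq = 0 − 1 = -1, so the system shifts toward the side with more dissolved moles — to the left.
Adding inert gas at constant total pressure expands the volume and lowers every reacting partial pressure. With Δn_gas = 5 − 0 = +5, Q moves away from K toward the side with fewer gas moles, so the system shifts toward the side with more gas moles — to the right.
Adding G (g), a product, drives the reaction to the left.
The individual effects push in opposite directions; without quantitative information the net direction cannot be determined.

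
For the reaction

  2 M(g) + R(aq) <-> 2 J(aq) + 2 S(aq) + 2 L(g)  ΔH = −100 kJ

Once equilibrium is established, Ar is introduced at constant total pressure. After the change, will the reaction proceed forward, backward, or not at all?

no shift

Adding inert gas at constant total pressure expands the volume, scaling every reacting partial pressure by the same factor. Δn_gas = 2 − 2 = 0, so Q is unchanged — no shift.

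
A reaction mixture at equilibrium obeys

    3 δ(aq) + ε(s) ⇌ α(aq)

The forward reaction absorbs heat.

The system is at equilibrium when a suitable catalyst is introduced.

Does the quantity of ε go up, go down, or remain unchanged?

A catalyst speeds both forward and reverse rates equally; it changes neither Q nor K — no shift from this change.
No net shift occurs, so the amount of ε is unchanged.

unchanged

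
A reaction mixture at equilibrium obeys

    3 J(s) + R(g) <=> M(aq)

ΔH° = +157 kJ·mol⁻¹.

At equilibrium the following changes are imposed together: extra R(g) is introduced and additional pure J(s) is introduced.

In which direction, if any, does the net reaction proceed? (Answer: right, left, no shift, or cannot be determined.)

right

Adding R (g), a reactant, drives the reaction to the right.
J is a pure solid; its activity is 1 regardless of amount, so Q is unaffected — no shift from this change.
Only the nonzero effect(s) matter; the net shift is to the right.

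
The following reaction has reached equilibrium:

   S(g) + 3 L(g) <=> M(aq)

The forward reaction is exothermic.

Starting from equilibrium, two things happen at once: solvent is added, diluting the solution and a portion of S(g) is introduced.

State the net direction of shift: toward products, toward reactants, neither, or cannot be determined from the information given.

Dilution lowers every aqueous concentration by the same factor. Δn_aq = 1 − 0 = +1, so the system shifts toward the side with more dissolved moles — to the right.
Adding S (g), a reactant, drives the reaction to the right.
All effects act in the same direction — net shift to the right.

right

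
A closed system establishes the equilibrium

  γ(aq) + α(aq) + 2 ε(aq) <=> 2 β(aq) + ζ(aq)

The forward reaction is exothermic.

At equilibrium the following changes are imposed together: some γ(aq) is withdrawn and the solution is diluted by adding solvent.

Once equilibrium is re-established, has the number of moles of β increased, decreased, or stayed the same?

decreases

Removing γ (aq), a reactant, drives the reaction to the left.
Dilution lowers every aqueous concentration by the same factor. Δn_aq = 3 − 4 = -1, so the system shifts toward the side with more dissolved moles — to the left.
The net shift is to the left. β is a product, so its amount decreases.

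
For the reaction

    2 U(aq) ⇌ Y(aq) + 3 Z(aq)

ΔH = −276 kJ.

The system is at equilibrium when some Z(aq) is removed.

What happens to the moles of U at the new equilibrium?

Removing Z (aq), a product, drives the reaction to the right.
The net shift is to the right. U is a reactant, so its amount decreases.

decreases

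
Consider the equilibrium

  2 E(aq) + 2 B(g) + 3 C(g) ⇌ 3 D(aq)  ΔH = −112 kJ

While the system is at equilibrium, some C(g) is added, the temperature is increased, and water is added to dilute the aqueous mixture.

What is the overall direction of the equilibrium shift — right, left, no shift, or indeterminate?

Adding C (g), a reactant, drives the reaction to the right.
The forward reaction is exothermic. Raising T favours the endothermic direction — shift to the left.
Dilution lowers every aqueous concentration by the same factor. Δn_aq = 3 − 2 = +1, so the system shifts toward the side with more dissolved moles — to the right.
The individual effects push in opposite directions; without quantitative information the net direction cannot be determined.

cannot be determined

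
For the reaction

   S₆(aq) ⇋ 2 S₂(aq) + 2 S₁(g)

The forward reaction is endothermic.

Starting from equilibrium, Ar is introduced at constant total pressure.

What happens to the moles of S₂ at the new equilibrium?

increases

Adding inert gas at constant total pressure expands the volume and lowers every reacting partial pressure. With Δn_gas = 2 − 0 = +2, Q moves away from K toward the side with fewer gas moles, so the system shifts toward the side with more gas moles — to the right.
The net shift is to the right. S₂ is a product, so its amount increases.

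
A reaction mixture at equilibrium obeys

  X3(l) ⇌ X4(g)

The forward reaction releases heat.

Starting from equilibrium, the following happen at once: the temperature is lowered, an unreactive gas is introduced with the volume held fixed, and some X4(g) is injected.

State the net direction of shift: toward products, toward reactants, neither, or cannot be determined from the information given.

The forward reaction is exothermic. Lowering T favours the exothermic direction — shift to the right.
At constant volume, adding an inert gas leaves every reacting species' partial pressure unchanged, so Q is unchanged — no shift from this change.
Adding X4 (g), a product, drives the reaction to the left.
The individual effects push in opposite directions; without quantitative information the net direction cannot be determined.

cannot be determined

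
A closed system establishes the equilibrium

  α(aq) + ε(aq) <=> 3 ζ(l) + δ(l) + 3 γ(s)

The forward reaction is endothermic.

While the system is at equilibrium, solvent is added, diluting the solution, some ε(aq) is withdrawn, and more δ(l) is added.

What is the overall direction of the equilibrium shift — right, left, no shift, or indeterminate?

Dilution lowers every aqueous concentration by the same factor. Δn_aq = 0 − 2 = -2, so the system shifts toward the side with more dissolved moles — to the left.
Removing ε (aq), a reactant, drives the reaction to the left.
δ is a pure liquid; its activity is 1 regardless of amount, so Q is unaffected — no shift from this change.
Only the nonzero effect(s) matter; the net shift is to the left.

left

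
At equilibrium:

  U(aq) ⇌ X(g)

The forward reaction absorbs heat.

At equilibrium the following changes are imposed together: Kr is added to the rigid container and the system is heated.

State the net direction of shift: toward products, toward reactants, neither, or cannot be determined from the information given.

At constant volume, adding an inert gas leaves every reacting species' partial pressure unchanged, so Q is unchanged — no shift from this change.
The forward reaction is endothermic. Raising T favours the endothermic direction — shift to the right.
Only the nonzero effect(s) matter; the net shift is to the right.

right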